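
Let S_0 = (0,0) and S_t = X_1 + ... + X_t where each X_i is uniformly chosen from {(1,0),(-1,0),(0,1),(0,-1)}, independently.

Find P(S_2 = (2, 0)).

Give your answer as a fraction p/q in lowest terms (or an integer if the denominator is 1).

Answer: 1/16

Derivation:
Let h be the number of horizontal steps (so 2-h are vertical). To end at (2,0) need (h+2)/2 right-steps and ((2-h)+0)/2 up-steps.
Sum over h with 2 ≤ h ≤ 2, h ≡ 0 (mod 2), 2-h ≡ 0 (mod 2):
h=2: C(2,2)·C(2,2)·C(0,0) = 1·1·1 = 1
Total favorable: 1
Total paths: 4^2 = 16
P = 1/16 = 1/16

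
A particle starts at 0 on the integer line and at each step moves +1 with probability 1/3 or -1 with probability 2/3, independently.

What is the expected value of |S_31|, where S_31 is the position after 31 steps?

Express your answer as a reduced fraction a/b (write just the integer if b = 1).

Answer: 26575479166531/2541865828329

Derivation:
S_31 takes values m ≡ 1 (mod 2) with |m| ≤ 31; P(S_31=m) = C(31,(31+m)/2) · (1/3)^((31+m)/2) · (2/3)^((31-m)/2).
Distribution: P(S=-31)=2147483648/617673396283947, P(S=-29)=33285996544/617673396283947, P(S=-27)=83214991360/205891132094649, P(S=-25)=1206617374720/617673396283947, P(S=-23)=4223160811520/617673396283947, P(S=-21)=422316081152/22876792454961, P(S=-19)=2745054527488/68630377364883, P(S=-17)=4901883084800/68630377364883, P(S=-15)=2450941542400/22876792454961, P(S=-13)=28185827737600/205891132094649, P(S=-11)=31004410511360/205891132094649, P(S=-9)=9865039708160/68630377364883, P(S=-7)=24662599270400/205891132094649, P(S=-5)=18022668697600/205891132094649, P(S=-3)=1287333478400/22876792454961, P(S=-1)=2188466913280/68630377364883, P(S=1)=1094233456640/68630377364883, P(S=3)=160916684800/22876792454961, P(S=5)=563208396800/205891132094649, P(S=7)=192676556800/205891132094649, P(S=9)=19267655680/68630377364883, P(S=11)=15138872320/205891132094649, P(S=13)=3440652800/205891132094649, P(S=15)=74796800/22876792454961, P(S=17)=37398400/68630377364883, P(S=19)=5235776/68630377364883, P(S=21)=201376/22876792454961, P(S=23)=503440/617673396283947, P(S=25)=35960/617673396283947, P(S=27)=620/205891132094649, P(S=29)=62/617673396283947, P(S=31)=1/617673396283947
E[|S_31|] = Σ_m |m|·P(S_31=m) = 26575479166531/2541865828329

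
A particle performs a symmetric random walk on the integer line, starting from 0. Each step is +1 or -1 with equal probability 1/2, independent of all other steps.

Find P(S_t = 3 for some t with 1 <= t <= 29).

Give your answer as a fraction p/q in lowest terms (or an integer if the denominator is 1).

Count via complement. Let g(t,s) = #length-t paths at position s with S_1..S_t all ≠ 3.
g(t,s) = g(t-1,s-1) + g(t-1,s+1) for s ≠ 3; g(t,3) = 0.
t=0: g(0,0)=1
t=1: g(1,-1)=1 g(1,1)=1
t=2: g(2,-2)=1 g(2,0)=2 g(2,2)=1
t=3: g(3,-3)=1 g(3,-1)=3 g(3,1)=3
t=4: g(4,-4)=1 g(4,-2)=4 g(4,0)=6 g(4,2)=3
t=5: g(5,-5)=1 g(5,-3)=5 g(5,-1)=10 g(5,1)=9
t=6: g(6,-6)=1 g(6,-4)=6 g(6,-2)=15 g(6,0)=19 g(6,2)=9
t=7: g(7,-7)=1 g(7,-5)=7 g(7,-3)=21 g(7,-1)=34 g(7,1)=28
t=8: g(8,-8)=1 g(8,-6)=8 g(8,-4)=28 g(8,-2)=55 g(8,0)=62 g(8,2)=28
t=9: g(9,-9)=1 g(9,-7)=9 g(9,-5)=36 g(9,-3)=83 g(9,-1)=117 g(9,1)=90
t=10: g(10,-10)=1 g(10,-8)=10 g(10,-6)=45 g(10,-4)=119 g(10,-2)=200 g(10,0)=207 g(10,2)=90
t=11: g(11,-11)=1 g(11,-9)=11 g(11,-7)=55 g(11,-5)=164 g(11,-3)=319 g(11,-1)=407 g(11,1)=297
t=12: g(12,-12)=1 g(12,-10)=12 g(12,-8)=66 g(12,-6)=219 g(12,-4)=483 g(12,-2)=726 g(12,0)=704 g(12,2)=297
t=13: g(13,-13)=1 g(13,-11)=13 g(13,-9)=78 g(13,-7)=285 g(13,-5)=702 g(13,-3)=1209 g(13,-1)=1430 g(13,1)=1001
t=14: g(14,-14)=1 g(14,-12)=14 g(14,-10)=91 g(14,-8)=363 g(14,-6)=987 g(14,-4)=1911 g(14,-2)=2639 g(14,0)=2431 g(14,2)=1001
t=15: g(15,-15)=1 g(15,-13)=15 g(15,-11)=105 g(15,-9)=454 g(15,-7)=1350 g(15,-5)=2898 g(15,-3)=4550 g(15,-1)=5070 g(15,1)=3432
t=16: g(16,-16)=1 g(16,-14)=16 g(16,-12)=120 g(16,-10)=559 g(16,-8)=1804 g(16,-6)=4248 g(16,-4)=7448 g(16,-2)=9620 g(16,0)=8502 g(16,2)=3432
t=17: g(17,-17)=1 g(17,-15)=17 g(17,-13)=136 g(17,-11)=679 g(17,-9)=2363 g(17,-7)=6052 g(17,-5)=11696 g(17,-3)=17068 g(17,-1)=18122 g(17,1)=11934
t=18: g(18,-18)=1 g(18,-16)=18 g(18,-14)=153 g(18,-12)=815 g(18,-10)=3042 g(18,-8)=8415 g(18,-6)=17748 g(18,-4)=28764 g(18,-2)=35190 g(18,0)=30056 g(18,2)=11934
t=19: g(19,-19)=1 g(19,-17)=19 g(19,-15)=171 g(19,-13)=968 g(19,-11)=3857 g(19,-9)=11457 g(19,-7)=26163 g(19,-5)=46512 g(19,-3)=63954 g(19,-1)=65246 g(19,1)=41990
t=20: g(20,-20)=1 g(20,-18)=20 g(20,-16)=190 g(20,-14)=1139 g(20,-12)=4825 g(20,-10)=15314 g(20,-8)=37620 g(20,-6)=72675 g(20,-4)=110466 g(20,-2)=129200 g(20,0)=107236 g(20,2)=41990
t=21: g(21,-21)=1 g(21,-19)=21 g(21,-17)=210 g(21,-15)=1329 g(21,-13)=5964 g(21,-11)=20139 g(21,-9)=52934 g(21,-7)=110295 g(21,-5)=183141 g(21,-3)=239666 g(21,-1)=236436 g(21,1)=149226
t=22: g(22,-22)=1 g(22,-20)=22 g(22,-18)=231 g(22,-16)=1539 g(22,-14)=7293 g(22,-12)=26103 g(22,-10)=73073 g(22,-8)=163229 g(22,-6)=293436 g(22,-4)=422807 g(22,-2)=476102 g(22,0)=385662 g(22,2)=149226
t=23: g(23,-23)=1 g(23,-21)=23 g(23,-19)=253 g(23,-17)=1770 g(23,-15)=8832 g(23,-13)=33396 g(23,-11)=99176 g(23,-9)=236302 g(23,-7)=456665 g(23,-5)=716243 g(23,-3)=898909 g(23,-1)=861764 g(23,1)=534888
t=24: g(24,-24)=1 g(24,-22)=24 g(24,-20)=276 g(24,-18)=2023 g(24,-16)=10602 g(24,-14)=42228 g(24,-12)=132572 g(24,-10)=335478 g(24,-8)=692967 g(24,-6)=1172908 g(24,-4)=1615152 g(24,-2)=1760673 g(24,0)=1396652 g(24,2)=534888
t=25: g(25,-25)=1 g(25,-23)=25 g(25,-21)=300 g(25,-19)=2299 g(25,-17)=12625 g(25,-15)=52830 g(25,-13)=174800 g(25,-11)=468050 g(25,-9)=1028445 g(25,-7)=1865875 g(25,-5)=2788060 g(25,-3)=3375825 g(25,-1)=3157325 g(25,1)=1931540
t=26: g(26,-26)=1 g(26,-24)=26 g(26,-22)=325 g(26,-20)=2599 g(26,-18)=14924 g(26,-16)=65455 g(26,-14)=227630 g(26,-12)=642850 g(26,-10)=1496495 g(26,-8)=2894320 g(26,-6)=4653935 g(26,-4)=6163885 g(26,-2)=6533150 g(26,0)=5088865 g(26,2)=1931540
t=27: g(27,-27)=1 g(27,-25)=27 g(27,-23)=351 g(27,-21)=2924 g(27,-19)=17523 g(27,-17)=80379 g(27,-15)=293085 g(27,-13)=870480 g(27,-11)=2139345 g(27,-9)=4390815 g(27,-7)=7548255 g(27,-5)=10817820 g(27,-3)=12697035 g(27,-1)=11622015 g(27,1)=7020405
t=28: g(28,-28)=1 g(28,-26)=28 g(28,-24)=378 g(28,-22)=3275 g(28,-20)=20447 g(28,-18)=97902 g(28,-16)=373464 g(28,-14)=1163565 g(28,-12)=3009825 g(28,-10)=6530160 g(28,-8)=11939070 g(28,-6)=18366075 g(28,-4)=23514855 g(28,-2)=24319050 g(28,0)=18642420 g(28,2)=7020405
t=29: g(29,-29)=1 g(29,-27)=29 g(29,-25)=406 g(29,-23)=3653 g(29,-21)=23722 g(29,-19)=118349 g(29,-17)=471366 g(29,-15)=1537029 g(29,-13)=4173390 g(29,-11)=9539985 g(29,-9)=18469230 g(29,-7)=30305145 g(29,-5)=41880930 g(29,-3)=47833905 g(29,-1)=42961470 g(29,1)=25662825
Paths never hitting 3: Σ_s g(29,s) = 222981435
Paths hitting 3: 2^29 - 222981435 = 313889477
P = 313889477/536870912 = 313889477/536870912

Answer: 313889477/536870912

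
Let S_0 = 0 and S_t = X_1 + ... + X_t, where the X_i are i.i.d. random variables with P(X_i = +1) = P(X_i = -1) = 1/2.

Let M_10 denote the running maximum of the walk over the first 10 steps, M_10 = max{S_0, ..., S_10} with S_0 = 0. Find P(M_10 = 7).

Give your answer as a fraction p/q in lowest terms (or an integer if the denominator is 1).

Answer: 5/512

Derivation:
Let M_10 = max(S_0,...,S_10). Use the reflection principle: for j ≥ 1, #{paths with M_10 ≥ j} = #{S_10 ≥ j} + #{S_10 ≥ j+1}.
By reflection, #{M_10 ≥ 7} = #{S_10 ≥ 7} + #{S_10 ≥ 8} = 11 + 11 = 22.
#{M_10 ≥ 8} = #{S_10 ≥ 8} + #{S_10 ≥ 9} = 11 + 1 = 12.
#{M_10 = 7} = 22 - 12 = 10.
P(M_10 = 7) = 10/1024 = 5/512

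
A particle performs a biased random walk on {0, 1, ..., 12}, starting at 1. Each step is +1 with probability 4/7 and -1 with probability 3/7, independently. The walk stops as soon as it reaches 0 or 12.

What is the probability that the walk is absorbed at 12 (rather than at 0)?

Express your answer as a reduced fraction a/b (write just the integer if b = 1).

Biased walk: p = 4/7, q = 3/7, r = q/p = 3/4
Gambler's ruin: P(hit 12 before 0 | start at 1) = (1 - r^a)/(1 - r^N)
r^1 = 3/4; r^12 = 531441/16777216
P = (1 - 3/4) / (1 - 531441/16777216) = 1/4 / 16245775/16777216 = 4194304/16245775

Answer: 4194304/16245775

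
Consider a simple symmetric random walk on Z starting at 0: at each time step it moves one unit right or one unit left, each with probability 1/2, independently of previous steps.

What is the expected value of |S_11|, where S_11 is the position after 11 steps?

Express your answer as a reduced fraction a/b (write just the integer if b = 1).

S_11 takes values m ≡ 1 (mod 2) with |m| ≤ 11; P(S_11=m) = C(11,(11+m)/2)/2^11.
Total paths: 2^11 = 2048
Distribution: P(S=-11)=1/2048, P(S=-9)=11/2048, P(S=-7)=55/2048, P(S=-5)=165/2048, P(S=-3)=330/2048, P(S=-1)=462/2048, P(S=1)=462/2048, P(S=3)=330/2048, P(S=5)=165/2048, P(S=7)=55/2048, P(S=9)=11/2048, P(S=11)=1/2048
E[|S_11|] = Σ_m |m|·P(S_11=m) = 5544/2048 = 693/256

Answer: 693/256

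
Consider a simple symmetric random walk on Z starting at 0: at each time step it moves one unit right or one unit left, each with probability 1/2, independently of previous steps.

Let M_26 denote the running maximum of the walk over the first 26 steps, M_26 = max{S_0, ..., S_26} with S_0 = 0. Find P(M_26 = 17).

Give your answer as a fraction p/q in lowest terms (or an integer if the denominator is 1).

Let M_26 = max(S_0,...,S_26). Use the reflection principle: for j ≥ 1, #{paths with M_26 ≥ j} = #{S_26 ≥ j} + #{S_26 ≥ j+1}.
By reflection, #{M_26 ≥ 17} = #{S_26 ≥ 17} + #{S_26 ≥ 18} = 17902 + 17902 = 35804.
#{M_26 ≥ 18} = #{S_26 ≥ 18} + #{S_26 ≥ 19} = 17902 + 2952 = 20854.
#{M_26 = 17} = 35804 - 20854 = 14950.
P(M_26 = 17) = 14950/67108864 = 7475/33554432

Answer: 7475/33554432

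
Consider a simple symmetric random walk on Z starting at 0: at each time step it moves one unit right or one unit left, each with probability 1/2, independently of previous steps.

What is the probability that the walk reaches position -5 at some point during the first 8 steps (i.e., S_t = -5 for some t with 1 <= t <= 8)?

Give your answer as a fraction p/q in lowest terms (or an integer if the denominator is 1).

Answer: 9/128

Derivation:
Count via complement. Let g(t,s) = #length-t paths at position s with S_1..S_t all ≠ -5.
g(t,s) = g(t-1,s-1) + g(t-1,s+1) for s ≠ -5; g(t,-5) = 0.
t=0: g(0,0)=1
t=1: g(1,-1)=1 g(1,1)=1
t=2: g(2,-2)=1 g(2,0)=2 g(2,2)=1
t=3: g(3,-3)=1 g(3,-1)=3 g(3,1)=3 g(3,3)=1
t=4: g(4,-4)=1 g(4,-2)=4 g(4,0)=6 g(4,2)=4 g(4,4)=1
t=5: g(5,-3)=5 g(5,-1)=10 g(5,1)=10 g(5,3)=5 g(5,5)=1
t=6: g(6,-4)=5 g(6,-2)=15 g(6,0)=20 g(6,2)=15 g(6,4)=6 g(6,6)=1
t=7: g(7,-3)=20 g(7,-1)=35 g(7,1)=35 g(7,3)=21 g(7,5)=7 g(7,7)=1
t=8: g(8,-4)=20 g(8,-2)=55 g(8,0)=70 g(8,2)=56 g(8,4)=28 g(8,6)=8 g(8,8)=1
Paths never hitting -5: Σ_s g(8,s) = 238
Paths hitting -5: 2^8 - 238 = 18
P = 18/256 = 9/128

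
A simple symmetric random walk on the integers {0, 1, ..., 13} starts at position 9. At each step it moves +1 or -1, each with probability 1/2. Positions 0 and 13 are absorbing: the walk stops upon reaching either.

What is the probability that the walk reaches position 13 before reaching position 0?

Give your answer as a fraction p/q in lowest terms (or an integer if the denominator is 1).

Symmetric walk (p = 1/2): the harmonic-function argument gives P(hit 13 before 0 | start at 9) = a/N.
P = 9/13 = 9/13

Answer: 9/13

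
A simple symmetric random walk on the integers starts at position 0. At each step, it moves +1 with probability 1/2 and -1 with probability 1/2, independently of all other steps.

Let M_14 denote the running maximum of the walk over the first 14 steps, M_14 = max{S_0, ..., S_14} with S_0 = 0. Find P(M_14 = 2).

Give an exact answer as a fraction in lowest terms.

Let M_14 = max(S_0,...,S_14). Use the reflection principle: for j ≥ 1, #{paths with M_14 ≥ j} = #{S_14 ≥ j} + #{S_14 ≥ j+1}.
By reflection, #{M_14 ≥ 2} = #{S_14 ≥ 2} + #{S_14 ≥ 3} = 6476 + 3473 = 9949.
#{M_14 ≥ 3} = #{S_14 ≥ 3} + #{S_14 ≥ 4} = 3473 + 3473 = 6946.
#{M_14 = 2} = 9949 - 6946 = 3003.
P(M_14 = 2) = 3003/16384 = 3003/16384

Answer: 3003/16384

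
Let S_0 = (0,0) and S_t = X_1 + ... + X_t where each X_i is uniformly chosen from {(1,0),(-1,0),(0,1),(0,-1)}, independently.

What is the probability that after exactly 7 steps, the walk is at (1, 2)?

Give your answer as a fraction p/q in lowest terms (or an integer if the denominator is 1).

Answer: 735/16384

Derivation:
Let h be the number of horizontal steps (so 7-h are vertical). To end at (1,2) need (h+1)/2 right-steps and ((7-h)+2)/2 up-steps.
Sum over h with 1 ≤ h ≤ 5, h ≡ 1 (mod 2), 7-h ≡ 0 (mod 2):
h=1: C(7,1)·C(1,1)·C(6,4) = 7·1·15 = 105
h=3: C(7,3)·C(3,2)·C(4,3) = 35·3·4 = 420
h=5: C(7,5)·C(5,3)·C(2,2) = 21·10·1 = 210
Total favorable: 735
Total paths: 4^7 = 16384
P = 735/16384 = 735/16384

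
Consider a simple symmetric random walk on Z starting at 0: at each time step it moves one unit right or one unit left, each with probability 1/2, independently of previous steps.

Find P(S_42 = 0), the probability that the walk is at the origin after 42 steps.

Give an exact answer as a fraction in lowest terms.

Answer: 67282234305/549755813888

Derivation:
To return to 0 after 42 steps: need exactly 21 steps of +1 and 21 of -1.
Favorable paths: C(42,21) = 538257874440
Total paths: 2^42 = 4398046511104
P = 538257874440/4398046511104 = 67282234305/549755813888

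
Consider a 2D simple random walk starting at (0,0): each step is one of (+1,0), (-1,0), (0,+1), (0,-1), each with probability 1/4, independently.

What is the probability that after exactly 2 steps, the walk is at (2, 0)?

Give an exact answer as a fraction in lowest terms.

Let h be the number of horizontal steps (so 2-h are vertical). To end at (2,0) need (h+2)/2 right-steps and ((2-h)+0)/2 up-steps.
Sum over h with 2 ≤ h ≤ 2, h ≡ 0 (mod 2), 2-h ≡ 0 (mod 2):
h=2: C(2,2)·C(2,2)·C(0,0) = 1·1·1 = 1
Total favorable: 1
Total paths: 4^2 = 16
P = 1/16 = 1/16

Answer: 1/16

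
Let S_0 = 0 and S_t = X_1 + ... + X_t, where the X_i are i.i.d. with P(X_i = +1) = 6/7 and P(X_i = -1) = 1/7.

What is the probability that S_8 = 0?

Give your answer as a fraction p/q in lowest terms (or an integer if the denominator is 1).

Answer: 12960/823543

Derivation:
To be at 0 after 8 steps: need exactly 4 steps of +1 and 4 of -1.
Number of such sequences: C(8,4) = 70
Each has probability (6/7)^4 · (1/7)^4 = 1296/5764801
P = 70 · 1296/5764801 = 12960/823543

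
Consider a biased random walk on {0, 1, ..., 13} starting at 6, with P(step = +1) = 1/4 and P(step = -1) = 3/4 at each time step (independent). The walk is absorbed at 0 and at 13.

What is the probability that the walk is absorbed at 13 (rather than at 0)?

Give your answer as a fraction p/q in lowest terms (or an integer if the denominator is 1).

Answer: 364/797161

Derivation:
Biased walk: p = 1/4, q = 3/4, r = q/p = 3
Gambler's ruin: P(hit 13 before 0 | start at 6) = (1 - r^a)/(1 - r^N)
r^6 = 729; r^13 = 1594323
P = (1 - 729) / (1 - 1594323) = -728 / -1594322 = 364/797161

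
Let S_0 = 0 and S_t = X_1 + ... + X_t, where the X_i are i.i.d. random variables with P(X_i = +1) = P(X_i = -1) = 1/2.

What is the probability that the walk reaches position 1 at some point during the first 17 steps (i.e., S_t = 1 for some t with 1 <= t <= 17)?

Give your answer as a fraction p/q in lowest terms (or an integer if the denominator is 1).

Count via complement. Let g(t,s) = #length-t paths at position s with S_1..S_t all ≠ 1.
g(t,s) = g(t-1,s-1) + g(t-1,s+1) for s ≠ 1; g(t,1) = 0.
t=0: g(0,0)=1
t=1: g(1,-1)=1
t=2: g(2,-2)=1 g(2,0)=1
t=3: g(3,-3)=1 g(3,-1)=2
t=4: g(4,-4)=1 g(4,-2)=3 g(4,0)=2
t=5: g(5,-5)=1 g(5,-3)=4 g(5,-1)=5
t=6: g(6,-6)=1 g(6,-4)=5 g(6,-2)=9 g(6,0)=5
t=7: g(7,-7)=1 g(7,-5)=6 g(7,-3)=14 g(7,-1)=14
t=8: g(8,-8)=1 g(8,-6)=7 g(8,-4)=20 g(8,-2)=28 g(8,0)=14
t=9: g(9,-9)=1 g(9,-7)=8 g(9,-5)=27 g(9,-3)=48 g(9,-1)=42
t=10: g(10,-10)=1 g(10,-8)=9 g(10,-6)=35 g(10,-4)=75 g(10,-2)=90 g(10,0)=42
t=11: g(11,-11)=1 g(11,-9)=10 g(11,-7)=44 g(11,-5)=110 g(11,-3)=165 g(11,-1)=132
t=12: g(12,-12)=1 g(12,-10)=11 g(12,-8)=54 g(12,-6)=154 g(12,-4)=275 g(12,-2)=297 g(12,0)=132
t=13: g(13,-13)=1 g(13,-11)=12 g(13,-9)=65 g(13,-7)=208 g(13,-5)=429 g(13,-3)=572 g(13,-1)=429
t=14: g(14,-14)=1 g(14,-12)=13 g(14,-10)=77 g(14,-8)=273 g(14,-6)=637 g(14,-4)=1001 g(14,-2)=1001 g(14,0)=429
t=15: g(15,-15)=1 g(15,-13)=14 g(15,-11)=90 g(15,-9)=350 g(15,-7)=910 g(15,-5)=1638 g(15,-3)=2002 g(15,-1)=1430
t=16: g(16,-16)=1 g(16,-14)=15 g(16,-12)=104 g(16,-10)=440 g(16,-8)=1260 g(16,-6)=2548 g(16,-4)=3640 g(16,-2)=3432 g(16,0)=1430
t=17: g(17,-17)=1 g(17,-15)=16 g(17,-13)=119 g(17,-11)=544 g(17,-9)=1700 g(17,-7)=3808 g(17,-5)=6188 g(17,-3)=7072 g(17,-1)=4862
Paths never hitting 1: Σ_s g(17,s) = 24310
Paths hitting 1: 2^17 - 24310 = 106762
P = 106762/131072 = 53381/65536

Answer: 53381/65536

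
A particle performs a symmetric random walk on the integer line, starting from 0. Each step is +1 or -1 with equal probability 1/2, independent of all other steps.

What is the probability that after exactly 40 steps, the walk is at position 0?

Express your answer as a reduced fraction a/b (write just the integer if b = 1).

Answer: 34461632205/274877906944

Derivation:
To return to 0 after 40 steps: need exactly 20 steps of +1 and 20 of -1.
Favorable paths: C(40,20) = 137846528820
Total paths: 2^40 = 1099511627776
P = 137846528820/1099511627776 = 34461632205/274877906944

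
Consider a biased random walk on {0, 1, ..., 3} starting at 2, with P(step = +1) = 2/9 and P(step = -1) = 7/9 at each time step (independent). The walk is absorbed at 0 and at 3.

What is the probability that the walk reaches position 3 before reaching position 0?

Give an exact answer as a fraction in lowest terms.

Biased walk: p = 2/9, q = 7/9, r = q/p = 7/2
Gambler's ruin: P(hit 3 before 0 | start at 2) = (1 - r^a)/(1 - r^N)
r^2 = 49/4; r^3 = 343/8
P = (1 - 49/4) / (1 - 343/8) = -45/4 / -335/8 = 18/67

Answer: 18/67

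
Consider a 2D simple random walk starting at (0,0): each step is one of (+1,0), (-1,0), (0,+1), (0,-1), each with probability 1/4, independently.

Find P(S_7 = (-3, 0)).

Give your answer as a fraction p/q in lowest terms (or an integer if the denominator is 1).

Answer: 441/16384

Derivation:
Let h be the number of horizontal steps (so 7-h are vertical). To end at (-3,0) need (h-3)/2 right-steps and ((7-h)+0)/2 up-steps.
Sum over h with 3 ≤ h ≤ 7, h ≡ 1 (mod 2), 7-h ≡ 0 (mod 2):
h=3: C(7,3)·C(3,0)·C(4,2) = 35·1·6 = 210
h=5: C(7,5)·C(5,1)·C(2,1) = 21·5·2 = 210
h=7: C(7,7)·C(7,2)·C(0,0) = 1·21·1 = 21
Total favorable: 441
Total paths: 4^7 = 16384
P = 441/16384 = 441/16384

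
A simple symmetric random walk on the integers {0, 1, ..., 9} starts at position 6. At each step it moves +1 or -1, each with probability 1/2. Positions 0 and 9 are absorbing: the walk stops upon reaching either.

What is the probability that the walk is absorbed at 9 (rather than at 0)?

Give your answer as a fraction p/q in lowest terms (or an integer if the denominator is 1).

Symmetric walk (p = 1/2): the harmonic-function argument gives P(hit 9 before 0 | start at 6) = a/N.
P = 6/9 = 2/3

Answer: 2/3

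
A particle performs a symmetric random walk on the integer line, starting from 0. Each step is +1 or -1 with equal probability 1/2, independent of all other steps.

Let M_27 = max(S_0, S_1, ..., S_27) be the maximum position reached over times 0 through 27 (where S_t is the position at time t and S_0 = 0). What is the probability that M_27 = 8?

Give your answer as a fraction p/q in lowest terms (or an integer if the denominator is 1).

Answer: 4686825/134217728

Derivation:
Let M_27 = max(S_0,...,S_27). Use the reflection principle: for j ≥ 1, #{paths with M_27 ≥ j} = #{S_27 ≥ j} + #{S_27 ≥ j+1}.
By reflection, #{M_27 ≥ 8} = #{S_27 ≥ 8} + #{S_27 ≥ 9} = 8192524 + 8192524 = 16385048.
#{M_27 ≥ 9} = #{S_27 ≥ 9} + #{S_27 ≥ 10} = 8192524 + 3505699 = 11698223.
#{M_27 = 8} = 16385048 - 11698223 = 4686825.
P(M_27 = 8) = 4686825/134217728 = 4686825/134217728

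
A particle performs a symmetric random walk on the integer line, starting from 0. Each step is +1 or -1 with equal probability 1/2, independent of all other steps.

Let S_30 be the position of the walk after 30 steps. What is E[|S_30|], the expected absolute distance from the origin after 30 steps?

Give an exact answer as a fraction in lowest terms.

Answer: 145422675/33554432

Derivation:
S_30 takes values m ≡ 0 (mod 2) with |m| ≤ 30; P(S_30=m) = C(30,(30+m)/2)/2^30.
Total paths: 2^30 = 1073741824
Distribution: P(S=-30)=1/1073741824, P(S=-28)=30/1073741824, P(S=-26)=435/1073741824, P(S=-24)=4060/1073741824, P(S=-22)=27405/1073741824, P(S=-20)=142506/1073741824, P(S=-18)=593775/1073741824, P(S=-16)=2035800/1073741824, P(S=-14)=5852925/1073741824, P(S=-12)=14307150/1073741824, P(S=-10)=30045015/1073741824, P(S=-8)=54627300/1073741824, P(S=-6)=86493225/1073741824, P(S=-4)=119759850/1073741824, P(S=-2)=145422675/1073741824, P(S=0)=155117520/1073741824, P(S=2)=145422675/1073741824, P(S=4)=119759850/1073741824, P(S=6)=86493225/1073741824, P(S=8)=54627300/1073741824, P(S=10)=30045015/1073741824, P(S=12)=14307150/1073741824, P(S=14)=5852925/1073741824, P(S=16)=2035800/1073741824, P(S=18)=593775/1073741824, P(S=20)=142506/1073741824, P(S=22)=27405/1073741824, P(S=24)=4060/1073741824, P(S=26)=435/1073741824, P(S=28)=30/1073741824, P(S=30)=1/1073741824
E[|S_30|] = Σ_m |m|·P(S_30=m) = 4653525600/1073741824 = 145422675/33554432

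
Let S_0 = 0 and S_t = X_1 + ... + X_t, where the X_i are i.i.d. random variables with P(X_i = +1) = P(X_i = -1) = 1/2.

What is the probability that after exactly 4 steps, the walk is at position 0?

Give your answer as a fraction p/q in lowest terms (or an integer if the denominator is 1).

To reach position 0 after 4 steps: need 2 steps of +1 and 2 of -1.
Favorable paths: C(4,2) = 6
Total paths: 2^4 = 16
P = 6/16 = 3/8

Answer: 3/8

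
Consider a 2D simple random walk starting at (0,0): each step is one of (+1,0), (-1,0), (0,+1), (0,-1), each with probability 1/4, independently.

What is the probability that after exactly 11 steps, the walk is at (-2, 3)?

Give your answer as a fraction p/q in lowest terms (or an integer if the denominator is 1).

Let h be the number of horizontal steps (so 11-h are vertical). To end at (-2,3) need (h-2)/2 right-steps and ((11-h)+3)/2 up-steps.
Sum over h with 2 ≤ h ≤ 8, h ≡ 0 (mod 2), 11-h ≡ 1 (mod 2):
h=2: C(11,2)·C(2,0)·C(9,6) = 55·1·84 = 4620
h=4: C(11,4)·C(4,1)·C(7,5) = 330·4·21 = 27720
h=6: C(11,6)·C(6,2)·C(5,4) = 462·15·5 = 34650
h=8: C(11,8)·C(8,3)·C(3,3) = 165·56·1 = 9240
Total favorable: 76230
Total paths: 4^11 = 4194304
P = 76230/4194304 = 38115/2097152

Answer: 38115/2097152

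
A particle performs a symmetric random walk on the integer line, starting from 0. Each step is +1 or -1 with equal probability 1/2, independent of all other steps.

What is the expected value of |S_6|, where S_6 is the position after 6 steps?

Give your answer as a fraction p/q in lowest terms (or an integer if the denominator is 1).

Answer: 15/8

Derivation:
S_6 takes values m ≡ 0 (mod 2) with |m| ≤ 6; P(S_6=m) = C(6,(6+m)/2)/2^6.
Total paths: 2^6 = 64
Distribution: P(S=-6)=1/64, P(S=-4)=6/64, P(S=-2)=15/64, P(S=0)=20/64, P(S=2)=15/64, P(S=4)=6/64, P(S=6)=1/64
E[|S_6|] = Σ_m |m|·P(S_6=m) = 120/64 = 15/8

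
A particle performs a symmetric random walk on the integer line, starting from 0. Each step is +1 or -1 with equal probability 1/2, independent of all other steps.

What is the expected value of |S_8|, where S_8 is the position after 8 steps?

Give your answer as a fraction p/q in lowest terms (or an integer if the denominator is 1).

Answer: 35/16

Derivation:
S_8 takes values m ≡ 0 (mod 2) with |m| ≤ 8; P(S_8=m) = C(8,(8+m)/2)/2^8.
Total paths: 2^8 = 256
Distribution: P(S=-8)=1/256, P(S=-6)=8/256, P(S=-4)=28/256, P(S=-2)=56/256, P(S=0)=70/256, P(S=2)=56/256, P(S=4)=28/256, P(S=6)=8/256, P(S=8)=1/256
E[|S_8|] = Σ_m |m|·P(S_8=m) = 560/256 = 35/16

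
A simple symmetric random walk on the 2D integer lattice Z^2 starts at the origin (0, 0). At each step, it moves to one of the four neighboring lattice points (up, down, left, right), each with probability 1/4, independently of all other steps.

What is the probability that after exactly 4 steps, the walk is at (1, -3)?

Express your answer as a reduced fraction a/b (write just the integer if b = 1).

Answer: 1/64

Derivation:
Let h be the number of horizontal steps (so 4-h are vertical). To end at (1,-3) need (h+1)/2 right-steps and ((4-h)-3)/2 up-steps.
Sum over h with 1 ≤ h ≤ 1, h ≡ 1 (mod 2), 4-h ≡ 1 (mod 2):
h=1: C(4,1)·C(1,1)·C(3,0) = 4·1·1 = 4
Total favorable: 4
Total paths: 4^4 = 256
P = 4/256 = 1/64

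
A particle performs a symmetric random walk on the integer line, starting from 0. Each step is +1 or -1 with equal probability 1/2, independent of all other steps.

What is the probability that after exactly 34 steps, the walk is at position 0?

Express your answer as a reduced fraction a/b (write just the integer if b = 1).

To return to 0 after 34 steps: need exactly 17 steps of +1 and 17 of -1.
Favorable paths: C(34,17) = 2333606220
Total paths: 2^34 = 17179869184
P = 2333606220/17179869184 = 583401555/4294967296

Answer: 583401555/4294967296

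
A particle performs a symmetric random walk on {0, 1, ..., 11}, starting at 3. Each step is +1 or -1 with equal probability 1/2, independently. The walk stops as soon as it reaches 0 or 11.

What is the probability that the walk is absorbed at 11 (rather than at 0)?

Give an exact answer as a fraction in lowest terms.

Symmetric walk (p = 1/2): the harmonic-function argument gives P(hit 11 before 0 | start at 3) = a/N.
P = 3/11 = 3/11

Answer: 3/11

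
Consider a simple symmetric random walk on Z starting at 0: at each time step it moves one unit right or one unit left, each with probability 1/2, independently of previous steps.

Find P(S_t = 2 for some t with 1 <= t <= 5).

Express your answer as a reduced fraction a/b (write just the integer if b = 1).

Answer: 3/8

Derivation:
Count via complement. Let g(t,s) = #length-t paths at position s with S_1..S_t all ≠ 2.
g(t,s) = g(t-1,s-1) + g(t-1,s+1) for s ≠ 2; g(t,2) = 0.
t=0: g(0,0)=1
t=1: g(1,-1)=1 g(1,1)=1
t=2: g(2,-2)=1 g(2,0)=2
t=3: g(3,-3)=1 g(3,-1)=3 g(3,1)=2
t=4: g(4,-4)=1 g(4,-2)=4 g(4,0)=5
t=5: g(5,-5)=1 g(5,-3)=5 g(5,-1)=9 g(5,1)=5
Paths never hitting 2: Σ_s g(5,s) = 20
Paths hitting 2: 2^5 - 20 = 12
P = 12/32 = 3/8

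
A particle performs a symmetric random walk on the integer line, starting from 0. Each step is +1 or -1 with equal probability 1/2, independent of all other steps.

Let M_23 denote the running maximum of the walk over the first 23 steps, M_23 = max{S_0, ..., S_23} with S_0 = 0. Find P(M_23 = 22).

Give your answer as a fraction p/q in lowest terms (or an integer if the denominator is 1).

Answer: 1/8388608

Derivation:
Let M_23 = max(S_0,...,S_23). Use the reflection principle: for j ≥ 1, #{paths with M_23 ≥ j} = #{S_23 ≥ j} + #{S_23 ≥ j+1}.
By reflection, #{M_23 ≥ 22} = #{S_23 ≥ 22} + #{S_23 ≥ 23} = 1 + 1 = 2.
#{M_23 ≥ 23} = #{S_23 ≥ 23} + #{S_23 ≥ 24} = 1 + 0 = 1.
#{M_23 = 22} = 2 - 1 = 1.
P(M_23 = 22) = 1/8388608 = 1/8388608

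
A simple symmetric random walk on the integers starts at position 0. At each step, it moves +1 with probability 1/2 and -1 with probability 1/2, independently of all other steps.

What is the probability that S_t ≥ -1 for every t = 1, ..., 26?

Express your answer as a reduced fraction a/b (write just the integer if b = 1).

Answer: 5014575/16777216

Derivation:
Let f(t,s) = #length-t paths at position s with S_1..S_t all ≥ -1.
f(t,s) = f(t-1,s-1) + f(t-1,s+1) for s ≥ -1; f(t,s) = 0 for s < -1.
t=0: f(0,0)=1
t=1: f(1,-1)=1 f(1,1)=1
t=2: f(2,0)=2 f(2,2)=1
t=3: f(3,-1)=2 f(3,1)=3 f(3,3)=1
t=4: f(4,0)=5 f(4,2)=4 f(4,4)=1
t=5: f(5,-1)=5 f(5,1)=9 f(5,3)=5 f(5,5)=1
t=6: f(6,0)=14 f(6,2)=14 f(6,4)=6 f(6,6)=1
t=7: f(7,-1)=14 f(7,1)=28 f(7,3)=20 f(7,5)=7 f(7,7)=1
t=8: f(8,0)=42 f(8,2)=48 f(8,4)=27 f(8,6)=8 f(8,8)=1
t=9: f(9,-1)=42 f(9,1)=90 f(9,3)=75 f(9,5)=35 f(9,7)=9 f(9,9)=1
t=10: f(10,0)=132 f(10,2)=165 f(10,4)=110 f(10,6)=44 f(10,8)=10 f(10,10)=1
t=11: f(11,-1)=132 f(11,1)=297 f(11,3)=275 f(11,5)=154 f(11,7)=54 f(11,9)=11 f(11,11)=1
t=12: f(12,0)=429 f(12,2)=572 f(12,4)=429 f(12,6)=208 f(12,8)=65 f(12,10)=12 f(12,12)=1
t=13: f(13,-1)=429 f(13,1)=1001 f(13,3)=1001 f(13,5)=637 f(13,7)=273 f(13,9)=77 f(13,11)=13 f(13,13)=1
t=14: f(14,0)=1430 f(14,2)=2002 f(14,4)=1638 f(14,6)=910 f(14,8)=350 f(14,10)=90 f(14,12)=14 f(14,14)=1
t=15: f(15,-1)=1430 f(15,1)=3432 f(15,3)=3640 f(15,5)=2548 f(15,7)=1260 f(15,9)=440 f(15,11)=104 f(15,13)=15 f(15,15)=1
t=16: f(16,0)=4862 f(16,2)=7072 f(16,4)=6188 f(16,6)=3808 f(16,8)=1700 f(16,10)=544 f(16,12)=119 f(16,14)=16 f(16,16)=1
t=17: f(17,-1)=4862 f(17,1)=11934 f(17,3)=13260 f(17,5)=9996 f(17,7)=5508 f(17,9)=2244 f(17,11)=663 f(17,13)=135 f(17,15)=17 f(17,17)=1
t=18: f(18,0)=16796 f(18,2)=25194 f(18,4)=23256 f(18,6)=15504 f(18,8)=7752 f(18,10)=2907 f(18,12)=798 f(18,14)=152 f(18,16)=18 f(18,18)=1
t=19: f(19,-1)=16796 f(19,1)=41990 f(19,3)=48450 f(19,5)=38760 f(19,7)=23256 f(19,9)=10659 f(19,11)=3705 f(19,13)=950 f(19,15)=170 f(19,17)=19 f(19,19)=1
t=20: f(20,0)=58786 f(20,2)=90440 f(20,4)=87210 f(20,6)=62016 f(20,8)=33915 f(20,10)=14364 f(20,12)=4655 f(20,14)=1120 f(20,16)=189 f(20,18)=20 f(20,20)=1
t=21: f(21,-1)=58786 f(21,1)=149226 f(21,3)=177650 f(21,5)=149226 f(21,7)=95931 f(21,9)=48279 f(21,11)=19019 f(21,13)=5775 f(21,15)=1309 f(21,17)=209 f(21,19)=21 f(21,21)=1
t=22: f(22,0)=208012 f(22,2)=326876 f(22,4)=326876 f(22,6)=245157 f(22,8)=144210 f(22,10)=67298 f(22,12)=24794 f(22,14)=7084 f(22,16)=1518 f(22,18)=230 f(22,20)=22 f(22,22)=1
t=23: f(23,-1)=208012 f(23,1)=534888 f(23,3)=653752 f(23,5)=572033 f(23,7)=389367 f(23,9)=211508 f(23,11)=92092 f(23,13)=31878 f(23,15)=8602 f(23,17)=1748 f(23,19)=252 f(23,21)=23 f(23,23)=1
t=24: f(24,0)=742900 f(24,2)=1188640 f(24,4)=1225785 f(24,6)=961400 f(24,8)=600875 f(24,10)=303600 f(24,12)=123970 f(24,14)=40480 f(24,16)=10350 f(24,18)=2000 f(24,20)=275 f(24,22)=24 f(24,24)=1
t=25: f(25,-1)=742900 f(25,1)=1931540 f(25,3)=2414425 f(25,5)=2187185 f(25,7)=1562275 f(25,9)=904475 f(25,11)=427570 f(25,13)=164450 f(25,15)=50830 f(25,17)=12350 f(25,19)=2275 f(25,21)=299 f(25,23)=25 f(25,25)=1
t=26: f(26,0)=2674440 f(26,2)=4345965 f(26,4)=4601610 f(26,6)=3749460 f(26,8)=2466750 f(26,10)=1332045 f(26,12)=592020 f(26,14)=215280 f(26,16)=63180 f(26,18)=14625 f(26,20)=2574 f(26,22)=324 f(26,24)=26 f(26,26)=1
Σ_s f(26,s) = 20058300
P = 20058300/67108864 = 5014575/16777216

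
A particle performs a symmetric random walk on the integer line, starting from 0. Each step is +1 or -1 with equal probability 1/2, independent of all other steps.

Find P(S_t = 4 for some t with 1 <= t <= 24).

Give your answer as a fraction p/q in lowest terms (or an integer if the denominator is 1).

Answer: 1779879/4194304

Derivation:
Count via complement. Let g(t,s) = #length-t paths at position s with S_1..S_t all ≠ 4.
g(t,s) = g(t-1,s-1) + g(t-1,s+1) for s ≠ 4; g(t,4) = 0.
t=0: g(0,0)=1
t=1: g(1,-1)=1 g(1,1)=1
t=2: g(2,-2)=1 g(2,0)=2 g(2,2)=1
t=3: g(3,-3)=1 g(3,-1)=3 g(3,1)=3 g(3,3)=1
t=4: g(4,-4)=1 g(4,-2)=4 g(4,0)=6 g(4,2)=4
t=5: g(5,-5)=1 g(5,-3)=5 g(5,-1)=10 g(5,1)=10 g(5,3)=4
t=6: g(6,-6)=1 g(6,-4)=6 g(6,-2)=15 g(6,0)=20 g(6,2)=14
t=7: g(7,-7)=1 g(7,-5)=7 g(7,-3)=21 g(7,-1)=35 g(7,1)=34 g(7,3)=14
t=8: g(8,-8)=1 g(8,-6)=8 g(8,-4)=28 g(8,-2)=56 g(8,0)=69 g(8,2)=48
t=9: g(9,-9)=1 g(9,-7)=9 g(9,-5)=36 g(9,-3)=84 g(9,-1)=125 g(9,1)=117 g(9,3)=48
t=10: g(10,-10)=1 g(10,-8)=10 g(10,-6)=45 g(10,-4)=120 g(10,-2)=209 g(10,0)=242 g(10,2)=165
t=11: g(11,-11)=1 g(11,-9)=11 g(11,-7)=55 g(11,-5)=165 g(11,-3)=329 g(11,-1)=451 g(11,1)=407 g(11,3)=165
t=12: g(12,-12)=1 g(12,-10)=12 g(12,-8)=66 g(12,-6)=220 g(12,-4)=494 g(12,-2)=780 g(12,0)=858 g(12,2)=572
t=13: g(13,-13)=1 g(13,-11)=13 g(13,-9)=78 g(13,-7)=286 g(13,-5)=714 g(13,-3)=1274 g(13,-1)=1638 g(13,1)=1430 g(13,3)=572
t=14: g(14,-14)=1 g(14,-12)=14 g(14,-10)=91 g(14,-8)=364 g(14,-6)=1000 g(14,-4)=1988 g(14,-2)=2912 g(14,0)=3068 g(14,2)=2002
t=15: g(15,-15)=1 g(15,-13)=15 g(15,-11)=105 g(15,-9)=455 g(15,-7)=1364 g(15,-5)=2988 g(15,-3)=4900 g(15,-1)=5980 g(15,1)=5070 g(15,3)=2002
t=16: g(16,-16)=1 g(16,-14)=16 g(16,-12)=120 g(16,-10)=560 g(16,-8)=1819 g(16,-6)=4352 g(16,-4)=7888 g(16,-2)=10880 g(16,0)=11050 g(16,2)=7072
t=17: g(17,-17)=1 g(17,-15)=17 g(17,-13)=136 g(17,-11)=680 g(17,-9)=2379 g(17,-7)=6171 g(17,-5)=12240 g(17,-3)=18768 g(17,-1)=21930 g(17,1)=18122 g(17,3)=7072
t=18: g(18,-18)=1 g(18,-16)=18 g(18,-14)=153 g(18,-12)=816 g(18,-10)=3059 g(18,-8)=8550 g(18,-6)=18411 g(18,-4)=31008 g(18,-2)=40698 g(18,0)=40052 g(18,2)=25194
t=19: g(19,-19)=1 g(19,-17)=19 g(19,-15)=171 g(19,-13)=969 g(19,-11)=3875 g(19,-9)=11609 g(19,-7)=26961 g(19,-5)=49419 g(19,-3)=71706 g(19,-1)=80750 g(19,1)=65246 g(19,3)=25194
t=20: g(20,-20)=1 g(20,-18)=20 g(20,-16)=190 g(20,-14)=1140 g(20,-12)=4844 g(20,-10)=15484 g(20,-8)=38570 g(20,-6)=76380 g(20,-4)=121125 g(20,-2)=152456 g(20,0)=145996 g(20,2)=90440
t=21: g(21,-21)=1 g(21,-19)=21 g(21,-17)=210 g(21,-15)=1330 g(21,-13)=5984 g(21,-11)=20328 g(21,-9)=54054 g(21,-7)=114950 g(21,-5)=197505 g(21,-3)=273581 g(21,-1)=298452 g(21,1)=236436 g(21,3)=90440
t=22: g(22,-22)=1 g(22,-20)=22 g(22,-18)=231 g(22,-16)=1540 g(22,-14)=7314 g(22,-12)=26312 g(22,-10)=74382 g(22,-8)=169004 g(22,-6)=312455 g(22,-4)=471086 g(22,-2)=572033 g(22,0)=534888 g(22,2)=326876
t=23: g(23,-23)=1 g(23,-21)=23 g(23,-19)=253 g(23,-17)=1771 g(23,-15)=8854 g(23,-13)=33626 g(23,-11)=100694 g(23,-9)=243386 g(23,-7)=481459 g(23,-5)=783541 g(23,-3)=1043119 g(23,-1)=1106921 g(23,1)=861764 g(23,3)=326876
t=24: g(24,-24)=1 g(24,-22)=24 g(24,-20)=276 g(24,-18)=2024 g(24,-16)=10625 g(24,-14)=42480 g(24,-12)=134320 g(24,-10)=344080 g(24,-8)=724845 g(24,-6)=1265000 g(24,-4)=1826660 g(24,-2)=2150040 g(24,0)=1968685 g(24,2)=1188640
Paths never hitting 4: Σ_s g(24,s) = 9657700
Paths hitting 4: 2^24 - 9657700 = 7119516
P = 7119516/16777216 = 1779879/4194304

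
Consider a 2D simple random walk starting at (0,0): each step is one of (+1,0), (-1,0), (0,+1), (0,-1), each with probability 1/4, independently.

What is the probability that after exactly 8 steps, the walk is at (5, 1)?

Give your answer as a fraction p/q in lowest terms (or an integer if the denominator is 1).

Let h be the number of horizontal steps (so 8-h are vertical). To end at (5,1) need (h+5)/2 right-steps and ((8-h)+1)/2 up-steps.
Sum over h with 5 ≤ h ≤ 7, h ≡ 1 (mod 2), 8-h ≡ 1 (mod 2):
h=5: C(8,5)·C(5,5)·C(3,2) = 56·1·3 = 168
h=7: C(8,7)·C(7,6)·C(1,1) = 8·7·1 = 56
Total favorable: 224
Total paths: 4^8 = 65536
P = 224/65536 = 7/2048

Answer: 7/2048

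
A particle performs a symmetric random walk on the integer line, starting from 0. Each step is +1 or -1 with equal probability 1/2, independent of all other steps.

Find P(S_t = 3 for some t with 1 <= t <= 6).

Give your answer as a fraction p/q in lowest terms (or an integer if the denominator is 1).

Answer: 7/32

Derivation:
Count via complement. Let g(t,s) = #length-t paths at position s with S_1..S_t all ≠ 3.
g(t,s) = g(t-1,s-1) + g(t-1,s+1) for s ≠ 3; g(t,3) = 0.
t=0: g(0,0)=1
t=1: g(1,-1)=1 g(1,1)=1
t=2: g(2,-2)=1 g(2,0)=2 g(2,2)=1
t=3: g(3,-3)=1 g(3,-1)=3 g(3,1)=3
t=4: g(4,-4)=1 g(4,-2)=4 g(4,0)=6 g(4,2)=3
t=5: g(5,-5)=1 g(5,-3)=5 g(5,-1)=10 g(5,1)=9
t=6: g(6,-6)=1 g(6,-4)=6 g(6,-2)=15 g(6,0)=19 g(6,2)=9
Paths never hitting 3: Σ_s g(6,s) = 50
Paths hitting 3: 2^6 - 50 = 14
P = 14/64 = 7/32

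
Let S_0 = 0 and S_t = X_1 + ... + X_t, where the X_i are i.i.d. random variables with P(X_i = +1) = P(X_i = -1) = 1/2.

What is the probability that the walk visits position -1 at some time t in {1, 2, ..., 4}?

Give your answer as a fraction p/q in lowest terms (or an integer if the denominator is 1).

Count via complement. Let g(t,s) = #length-t paths at position s with S_1..S_t all ≠ -1.
g(t,s) = g(t-1,s-1) + g(t-1,s+1) for s ≠ -1; g(t,-1) = 0.
t=0: g(0,0)=1
t=1: g(1,1)=1
t=2: g(2,0)=1 g(2,2)=1
t=3: g(3,1)=2 g(3,3)=1
t=4: g(4,0)=2 g(4,2)=3 g(4,4)=1
Paths never hitting -1: Σ_s g(4,s) = 6
Paths hitting -1: 2^4 - 6 = 10
P = 10/16 = 5/8

Answer: 5/8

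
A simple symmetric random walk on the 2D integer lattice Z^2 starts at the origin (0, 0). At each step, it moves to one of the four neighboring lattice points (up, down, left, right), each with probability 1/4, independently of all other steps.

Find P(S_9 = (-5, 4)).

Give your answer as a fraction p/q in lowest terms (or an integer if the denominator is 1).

Answer: 63/131072

Derivation:
Let h be the number of horizontal steps (so 9-h are vertical). To end at (-5,4) need (h-5)/2 right-steps and ((9-h)+4)/2 up-steps.
Sum over h with 5 ≤ h ≤ 5, h ≡ 1 (mod 2), 9-h ≡ 0 (mod 2):
h=5: C(9,5)·C(5,0)·C(4,4) = 126·1·1 = 126
Total favorable: 126
Total paths: 4^9 = 262144
P = 126/262144 = 63/131072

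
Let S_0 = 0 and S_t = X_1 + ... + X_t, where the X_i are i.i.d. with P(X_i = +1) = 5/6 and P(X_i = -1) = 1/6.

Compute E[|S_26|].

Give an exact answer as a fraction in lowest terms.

Answer: 184797696134314362931/10661358011223638016

Derivation:
S_26 takes values m ≡ 0 (mod 2) with |m| ≤ 26; P(S_26=m) = C(26,(26+m)/2) · (5/6)^((26+m)/2) · (1/6)^((26-m)/2).
Distribution: P(S=-26)=1/170581728179578208256, P(S=-24)=65/85290864089789104128, P(S=-22)=8125/170581728179578208256, P(S=-20)=40625/21322716022447276032, P(S=-18)=4671875/85290864089789104128, P(S=-16)=51390625/42645432044894552064, P(S=-14)=1798671875/85290864089789104128, P(S=-12)=6423828125/21322716022447276032, P(S=-10)=610263671875/170581728179578208256, P(S=-8)=3051318359375/85290864089789104128, P(S=-6)=51872412109375/170581728179578208256, P(S=-4)=23578369140625/10661358011223638016, P(S=-2)=589459228515625/42645432044894552064, P(S=0)=1587005615234375/21322716022447276032, P(S=2)=14736480712890625/42645432044894552064, P(S=4)=14736480712890625/10661358011223638016, P(S=6)=810506439208984375/170581728179578208256, P(S=8)=1191921234130859375/85290864089789104128, P(S=10)=5959606170654296875/170581728179578208256, P(S=12)=1568317413330078125/21322716022447276032, P(S=14)=10978221893310546875/85290864089789104128, P(S=16)=7841587066650390625/42645432044894552064, P(S=18)=17821788787841796875/85290864089789104128, P(S=20)=3874301910400390625/21322716022447276032, P(S=22)=19371509552001953125/170581728179578208256, P(S=24)=3874301910400390625/85290864089789104128, P(S=26)=1490116119384765625/170581728179578208256
E[|S_26|] = Σ_m |m|·P(S_26=m) = 184797696134314362931/10661358011223638016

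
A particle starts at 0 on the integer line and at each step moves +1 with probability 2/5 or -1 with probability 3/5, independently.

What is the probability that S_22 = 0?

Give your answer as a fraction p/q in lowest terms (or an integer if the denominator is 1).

Answer: 255928652808192/2384185791015625

Derivation:
To be at 0 after 22 steps: need exactly 11 steps of +1 and 11 of -1.
Number of such sequences: C(22,11) = 705432
Each has probability (2/5)^11 · (3/5)^11 = 362797056/2384185791015625
P = 705432 · 362797056/2384185791015625 = 255928652808192/2384185791015625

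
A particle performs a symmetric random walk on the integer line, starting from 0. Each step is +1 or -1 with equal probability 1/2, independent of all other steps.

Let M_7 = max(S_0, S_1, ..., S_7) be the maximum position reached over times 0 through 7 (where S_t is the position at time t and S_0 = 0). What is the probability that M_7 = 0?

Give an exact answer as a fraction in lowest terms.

Let M_7 = max(S_0,...,S_7). Use the reflection principle: for j ≥ 1, #{paths with M_7 ≥ j} = #{S_7 ≥ j} + #{S_7 ≥ j+1}.
P(M_7 ≥ 0) = 1 since S_0 = 0, so #{M_7 ≥ 0} = 128.
#{M_7 ≥ 1} = #{S_7 ≥ 1} + #{S_7 ≥ 2} = 64 + 29 = 93.
#{M_7 = 0} = 128 - 93 = 35.
P(M_7 = 0) = 35/128 = 35/128

Answer: 35/128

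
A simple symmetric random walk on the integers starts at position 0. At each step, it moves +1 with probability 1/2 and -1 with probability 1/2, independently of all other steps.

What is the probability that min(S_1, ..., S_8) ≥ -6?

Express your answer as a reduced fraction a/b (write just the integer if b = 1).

Let f(t,s) = #length-t paths at position s with S_1..S_t all ≥ -6.
f(t,s) = f(t-1,s-1) + f(t-1,s+1) for s ≥ -6; f(t,s) = 0 for s < -6.
t=0: f(0,0)=1
t=1: f(1,-1)=1 f(1,1)=1
t=2: f(2,-2)=1 f(2,0)=2 f(2,2)=1
t=3: f(3,-3)=1 f(3,-1)=3 f(3,1)=3 f(3,3)=1
t=4: f(4,-4)=1 f(4,-2)=4 f(4,0)=6 f(4,2)=4 f(4,4)=1
t=5: f(5,-5)=1 f(5,-3)=5 f(5,-1)=10 f(5,1)=10 f(5,3)=5 f(5,5)=1
t=6: f(6,-6)=1 f(6,-4)=6 f(6,-2)=15 f(6,0)=20 f(6,2)=15 f(6,4)=6 f(6,6)=1
t=7: f(7,-5)=7 f(7,-3)=21 f(7,-1)=35 f(7,1)=35 f(7,3)=21 f(7,5)=7 f(7,7)=1
t=8: f(8,-6)=7 f(8,-4)=28 f(8,-2)=56 f(8,0)=70 f(8,2)=56 f(8,4)=28 f(8,6)=8 f(8,8)=1
Σ_s f(8,s) = 254
P = 254/256 = 127/128

Answer: 127/128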